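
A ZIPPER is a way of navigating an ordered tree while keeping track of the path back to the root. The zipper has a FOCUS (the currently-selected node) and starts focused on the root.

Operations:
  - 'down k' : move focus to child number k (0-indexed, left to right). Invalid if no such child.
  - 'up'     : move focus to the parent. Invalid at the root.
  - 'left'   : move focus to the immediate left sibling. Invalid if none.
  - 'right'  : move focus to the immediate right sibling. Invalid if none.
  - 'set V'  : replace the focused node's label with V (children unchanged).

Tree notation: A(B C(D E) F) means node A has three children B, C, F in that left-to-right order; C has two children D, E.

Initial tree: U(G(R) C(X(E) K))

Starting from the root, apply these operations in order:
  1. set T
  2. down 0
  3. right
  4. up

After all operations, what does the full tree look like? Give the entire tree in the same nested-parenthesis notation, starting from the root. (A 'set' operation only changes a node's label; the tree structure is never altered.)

Answer: T(G(R) C(X(E) K))

Derivation:
Step 1 (set T): focus=T path=root depth=0 children=['G', 'C'] (at root)
Step 2 (down 0): focus=G path=0 depth=1 children=['R'] left=[] right=['C'] parent=T
Step 3 (right): focus=C path=1 depth=1 children=['X', 'K'] left=['G'] right=[] parent=T
Step 4 (up): focus=T path=root depth=0 children=['G', 'C'] (at root)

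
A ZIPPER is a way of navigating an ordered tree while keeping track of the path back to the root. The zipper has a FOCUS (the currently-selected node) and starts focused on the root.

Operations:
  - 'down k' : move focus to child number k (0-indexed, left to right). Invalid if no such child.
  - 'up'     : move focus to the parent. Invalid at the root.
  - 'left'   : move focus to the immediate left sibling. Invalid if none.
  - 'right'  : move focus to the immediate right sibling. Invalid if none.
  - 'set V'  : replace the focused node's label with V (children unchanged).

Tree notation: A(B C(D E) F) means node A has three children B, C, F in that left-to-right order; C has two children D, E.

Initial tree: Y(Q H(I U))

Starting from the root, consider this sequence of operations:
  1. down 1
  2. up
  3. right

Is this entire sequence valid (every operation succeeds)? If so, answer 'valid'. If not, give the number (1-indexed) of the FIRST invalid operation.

Step 1 (down 1): focus=H path=1 depth=1 children=['I', 'U'] left=['Q'] right=[] parent=Y
Step 2 (up): focus=Y path=root depth=0 children=['Q', 'H'] (at root)
Step 3 (right): INVALID

Answer: 3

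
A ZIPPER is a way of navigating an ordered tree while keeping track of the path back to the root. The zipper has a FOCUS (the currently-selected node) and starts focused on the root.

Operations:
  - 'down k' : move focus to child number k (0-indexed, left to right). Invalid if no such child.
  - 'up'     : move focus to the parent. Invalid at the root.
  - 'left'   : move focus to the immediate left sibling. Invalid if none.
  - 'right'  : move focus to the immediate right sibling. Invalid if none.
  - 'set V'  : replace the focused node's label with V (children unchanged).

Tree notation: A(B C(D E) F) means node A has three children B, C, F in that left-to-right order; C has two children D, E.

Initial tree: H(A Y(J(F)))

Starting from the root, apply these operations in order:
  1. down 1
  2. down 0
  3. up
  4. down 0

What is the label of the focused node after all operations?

Step 1 (down 1): focus=Y path=1 depth=1 children=['J'] left=['A'] right=[] parent=H
Step 2 (down 0): focus=J path=1/0 depth=2 children=['F'] left=[] right=[] parent=Y
Step 3 (up): focus=Y path=1 depth=1 children=['J'] left=['A'] right=[] parent=H
Step 4 (down 0): focus=J path=1/0 depth=2 children=['F'] left=[] right=[] parent=Y

Answer: J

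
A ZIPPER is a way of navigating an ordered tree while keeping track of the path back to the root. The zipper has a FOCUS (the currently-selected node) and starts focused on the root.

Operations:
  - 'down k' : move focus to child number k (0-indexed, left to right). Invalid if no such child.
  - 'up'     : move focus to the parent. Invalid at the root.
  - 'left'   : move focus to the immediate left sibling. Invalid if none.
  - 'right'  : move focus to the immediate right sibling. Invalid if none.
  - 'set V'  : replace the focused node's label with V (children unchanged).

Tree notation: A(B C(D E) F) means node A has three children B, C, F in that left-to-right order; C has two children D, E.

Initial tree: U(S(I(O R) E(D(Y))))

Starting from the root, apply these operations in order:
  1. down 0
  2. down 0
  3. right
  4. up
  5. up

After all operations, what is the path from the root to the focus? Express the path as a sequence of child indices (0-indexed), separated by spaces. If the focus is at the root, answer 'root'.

Step 1 (down 0): focus=S path=0 depth=1 children=['I', 'E'] left=[] right=[] parent=U
Step 2 (down 0): focus=I path=0/0 depth=2 children=['O', 'R'] left=[] right=['E'] parent=S
Step 3 (right): focus=E path=0/1 depth=2 children=['D'] left=['I'] right=[] parent=S
Step 4 (up): focus=S path=0 depth=1 children=['I', 'E'] left=[] right=[] parent=U
Step 5 (up): focus=U path=root depth=0 children=['S'] (at root)

Answer: root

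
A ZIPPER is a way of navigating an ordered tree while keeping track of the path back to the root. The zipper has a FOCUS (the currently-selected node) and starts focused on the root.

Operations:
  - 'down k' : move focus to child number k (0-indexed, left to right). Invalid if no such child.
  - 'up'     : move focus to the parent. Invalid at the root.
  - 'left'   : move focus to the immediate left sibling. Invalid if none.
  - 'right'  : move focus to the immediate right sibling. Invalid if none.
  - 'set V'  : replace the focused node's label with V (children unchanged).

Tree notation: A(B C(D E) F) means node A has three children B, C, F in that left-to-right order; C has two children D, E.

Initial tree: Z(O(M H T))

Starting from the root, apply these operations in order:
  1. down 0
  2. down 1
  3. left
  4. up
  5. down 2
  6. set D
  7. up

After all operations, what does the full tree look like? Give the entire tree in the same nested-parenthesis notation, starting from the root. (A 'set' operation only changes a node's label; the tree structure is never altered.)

Answer: Z(O(M H D))

Derivation:
Step 1 (down 0): focus=O path=0 depth=1 children=['M', 'H', 'T'] left=[] right=[] parent=Z
Step 2 (down 1): focus=H path=0/1 depth=2 children=[] left=['M'] right=['T'] parent=O
Step 3 (left): focus=M path=0/0 depth=2 children=[] left=[] right=['H', 'T'] parent=O
Step 4 (up): focus=O path=0 depth=1 children=['M', 'H', 'T'] left=[] right=[] parent=Z
Step 5 (down 2): focus=T path=0/2 depth=2 children=[] left=['M', 'H'] right=[] parent=O
Step 6 (set D): focus=D path=0/2 depth=2 children=[] left=['M', 'H'] right=[] parent=O
Step 7 (up): focus=O path=0 depth=1 children=['M', 'H', 'D'] left=[] right=[] parent=Z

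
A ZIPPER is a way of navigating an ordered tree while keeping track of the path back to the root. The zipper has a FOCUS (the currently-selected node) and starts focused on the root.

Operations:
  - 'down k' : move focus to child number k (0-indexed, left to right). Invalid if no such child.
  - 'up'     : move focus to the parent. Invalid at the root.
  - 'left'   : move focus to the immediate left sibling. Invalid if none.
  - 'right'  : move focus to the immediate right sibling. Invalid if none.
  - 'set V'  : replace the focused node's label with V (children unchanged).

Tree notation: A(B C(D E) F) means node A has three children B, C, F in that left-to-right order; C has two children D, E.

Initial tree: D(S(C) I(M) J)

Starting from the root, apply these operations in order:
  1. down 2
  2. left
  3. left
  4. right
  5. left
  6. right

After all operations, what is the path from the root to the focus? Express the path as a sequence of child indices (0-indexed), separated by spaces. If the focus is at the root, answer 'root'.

Answer: 1

Derivation:
Step 1 (down 2): focus=J path=2 depth=1 children=[] left=['S', 'I'] right=[] parent=D
Step 2 (left): focus=I path=1 depth=1 children=['M'] left=['S'] right=['J'] parent=D
Step 3 (left): focus=S path=0 depth=1 children=['C'] left=[] right=['I', 'J'] parent=D
Step 4 (right): focus=I path=1 depth=1 children=['M'] left=['S'] right=['J'] parent=D
Step 5 (left): focus=S path=0 depth=1 children=['C'] left=[] right=['I', 'J'] parent=D
Step 6 (right): focus=I path=1 depth=1 children=['M'] left=['S'] right=['J'] parent=D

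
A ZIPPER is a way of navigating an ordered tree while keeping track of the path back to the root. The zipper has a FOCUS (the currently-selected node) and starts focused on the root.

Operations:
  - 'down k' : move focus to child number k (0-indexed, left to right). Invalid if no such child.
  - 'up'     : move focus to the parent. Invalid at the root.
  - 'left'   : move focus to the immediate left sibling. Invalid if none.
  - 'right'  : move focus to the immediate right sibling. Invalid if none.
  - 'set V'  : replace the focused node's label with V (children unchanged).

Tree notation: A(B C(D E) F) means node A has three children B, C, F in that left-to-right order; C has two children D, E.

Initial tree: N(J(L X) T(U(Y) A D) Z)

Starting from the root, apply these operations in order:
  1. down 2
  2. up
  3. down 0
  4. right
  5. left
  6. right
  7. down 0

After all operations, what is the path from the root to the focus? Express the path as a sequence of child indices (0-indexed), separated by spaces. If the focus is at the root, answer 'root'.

Answer: 1 0

Derivation:
Step 1 (down 2): focus=Z path=2 depth=1 children=[] left=['J', 'T'] right=[] parent=N
Step 2 (up): focus=N path=root depth=0 children=['J', 'T', 'Z'] (at root)
Step 3 (down 0): focus=J path=0 depth=1 children=['L', 'X'] left=[] right=['T', 'Z'] parent=N
Step 4 (right): focus=T path=1 depth=1 children=['U', 'A', 'D'] left=['J'] right=['Z'] parent=N
Step 5 (left): focus=J path=0 depth=1 children=['L', 'X'] left=[] right=['T', 'Z'] parent=N
Step 6 (right): focus=T path=1 depth=1 children=['U', 'A', 'D'] left=['J'] right=['Z'] parent=N
Step 7 (down 0): focus=U path=1/0 depth=2 children=['Y'] left=[] right=['A', 'D'] parent=T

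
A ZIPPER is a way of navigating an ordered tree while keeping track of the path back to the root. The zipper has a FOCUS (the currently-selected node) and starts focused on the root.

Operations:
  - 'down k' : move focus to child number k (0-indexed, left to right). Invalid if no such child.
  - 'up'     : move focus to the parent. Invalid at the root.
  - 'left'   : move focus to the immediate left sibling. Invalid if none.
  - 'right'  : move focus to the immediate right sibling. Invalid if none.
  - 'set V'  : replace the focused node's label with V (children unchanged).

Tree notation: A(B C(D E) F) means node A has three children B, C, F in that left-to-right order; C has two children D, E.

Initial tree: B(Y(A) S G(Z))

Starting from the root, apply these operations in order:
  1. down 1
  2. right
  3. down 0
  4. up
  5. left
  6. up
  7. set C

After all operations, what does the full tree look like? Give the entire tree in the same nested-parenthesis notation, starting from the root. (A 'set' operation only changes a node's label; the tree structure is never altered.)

Step 1 (down 1): focus=S path=1 depth=1 children=[] left=['Y'] right=['G'] parent=B
Step 2 (right): focus=G path=2 depth=1 children=['Z'] left=['Y', 'S'] right=[] parent=B
Step 3 (down 0): focus=Z path=2/0 depth=2 children=[] left=[] right=[] parent=G
Step 4 (up): focus=G path=2 depth=1 children=['Z'] left=['Y', 'S'] right=[] parent=B
Step 5 (left): focus=S path=1 depth=1 children=[] left=['Y'] right=['G'] parent=B
Step 6 (up): focus=B path=root depth=0 children=['Y', 'S', 'G'] (at root)
Step 7 (set C): focus=C path=root depth=0 children=['Y', 'S', 'G'] (at root)

Answer: C(Y(A) S G(Z))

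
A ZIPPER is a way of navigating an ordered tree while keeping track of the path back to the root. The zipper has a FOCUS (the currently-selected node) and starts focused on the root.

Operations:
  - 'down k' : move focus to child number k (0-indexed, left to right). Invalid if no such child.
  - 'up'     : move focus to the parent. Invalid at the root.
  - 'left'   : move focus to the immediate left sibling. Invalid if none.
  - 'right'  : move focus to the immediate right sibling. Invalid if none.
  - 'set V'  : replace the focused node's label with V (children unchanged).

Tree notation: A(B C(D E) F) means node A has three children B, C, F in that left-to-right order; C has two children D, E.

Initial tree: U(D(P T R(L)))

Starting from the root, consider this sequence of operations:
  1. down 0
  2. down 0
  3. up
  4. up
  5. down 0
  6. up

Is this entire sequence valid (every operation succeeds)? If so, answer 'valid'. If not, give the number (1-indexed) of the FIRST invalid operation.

Answer: valid

Derivation:
Step 1 (down 0): focus=D path=0 depth=1 children=['P', 'T', 'R'] left=[] right=[] parent=U
Step 2 (down 0): focus=P path=0/0 depth=2 children=[] left=[] right=['T', 'R'] parent=D
Step 3 (up): focus=D path=0 depth=1 children=['P', 'T', 'R'] left=[] right=[] parent=U
Step 4 (up): focus=U path=root depth=0 children=['D'] (at root)
Step 5 (down 0): focus=D path=0 depth=1 children=['P', 'T', 'R'] left=[] right=[] parent=U
Step 6 (up): focus=U path=root depth=0 children=['D'] (at root)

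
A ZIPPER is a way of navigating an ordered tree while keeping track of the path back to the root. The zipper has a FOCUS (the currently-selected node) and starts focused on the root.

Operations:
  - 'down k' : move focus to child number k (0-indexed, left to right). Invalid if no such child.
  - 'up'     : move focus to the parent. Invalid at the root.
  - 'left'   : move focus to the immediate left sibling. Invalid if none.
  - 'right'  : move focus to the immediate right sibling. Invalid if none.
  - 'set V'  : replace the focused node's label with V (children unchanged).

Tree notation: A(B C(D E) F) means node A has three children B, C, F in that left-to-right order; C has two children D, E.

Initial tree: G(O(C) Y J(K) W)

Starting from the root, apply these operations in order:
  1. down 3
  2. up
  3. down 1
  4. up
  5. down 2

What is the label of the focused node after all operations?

Step 1 (down 3): focus=W path=3 depth=1 children=[] left=['O', 'Y', 'J'] right=[] parent=G
Step 2 (up): focus=G path=root depth=0 children=['O', 'Y', 'J', 'W'] (at root)
Step 3 (down 1): focus=Y path=1 depth=1 children=[] left=['O'] right=['J', 'W'] parent=G
Step 4 (up): focus=G path=root depth=0 children=['O', 'Y', 'J', 'W'] (at root)
Step 5 (down 2): focus=J path=2 depth=1 children=['K'] left=['O', 'Y'] right=['W'] parent=G

Answer: J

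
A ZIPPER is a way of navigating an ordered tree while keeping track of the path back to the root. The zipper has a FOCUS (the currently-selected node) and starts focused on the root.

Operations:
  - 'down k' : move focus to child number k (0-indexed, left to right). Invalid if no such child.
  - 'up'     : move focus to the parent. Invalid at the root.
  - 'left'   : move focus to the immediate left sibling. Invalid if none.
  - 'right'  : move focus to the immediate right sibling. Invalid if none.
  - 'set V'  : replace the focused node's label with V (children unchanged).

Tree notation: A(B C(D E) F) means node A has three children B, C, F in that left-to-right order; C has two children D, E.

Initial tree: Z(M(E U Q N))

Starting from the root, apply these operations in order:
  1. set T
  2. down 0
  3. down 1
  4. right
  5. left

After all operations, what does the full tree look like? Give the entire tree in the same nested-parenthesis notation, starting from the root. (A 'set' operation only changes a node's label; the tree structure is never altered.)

Answer: T(M(E U Q N))

Derivation:
Step 1 (set T): focus=T path=root depth=0 children=['M'] (at root)
Step 2 (down 0): focus=M path=0 depth=1 children=['E', 'U', 'Q', 'N'] left=[] right=[] parent=T
Step 3 (down 1): focus=U path=0/1 depth=2 children=[] left=['E'] right=['Q', 'N'] parent=M
Step 4 (right): focus=Q path=0/2 depth=2 children=[] left=['E', 'U'] right=['N'] parent=M
Step 5 (left): focus=U path=0/1 depth=2 children=[] left=['E'] right=['Q', 'N'] parent=M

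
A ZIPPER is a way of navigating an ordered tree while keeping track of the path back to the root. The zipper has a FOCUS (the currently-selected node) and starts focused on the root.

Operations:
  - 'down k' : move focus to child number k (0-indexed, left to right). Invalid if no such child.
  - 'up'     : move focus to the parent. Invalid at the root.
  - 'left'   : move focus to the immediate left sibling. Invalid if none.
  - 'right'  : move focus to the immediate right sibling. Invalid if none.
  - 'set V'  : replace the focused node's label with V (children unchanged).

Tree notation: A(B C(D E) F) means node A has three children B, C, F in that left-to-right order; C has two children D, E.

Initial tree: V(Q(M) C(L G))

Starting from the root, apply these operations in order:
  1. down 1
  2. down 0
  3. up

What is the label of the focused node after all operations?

Answer: C

Derivation:
Step 1 (down 1): focus=C path=1 depth=1 children=['L', 'G'] left=['Q'] right=[] parent=V
Step 2 (down 0): focus=L path=1/0 depth=2 children=[] left=[] right=['G'] parent=C
Step 3 (up): focus=C path=1 depth=1 children=['L', 'G'] left=['Q'] right=[] parent=V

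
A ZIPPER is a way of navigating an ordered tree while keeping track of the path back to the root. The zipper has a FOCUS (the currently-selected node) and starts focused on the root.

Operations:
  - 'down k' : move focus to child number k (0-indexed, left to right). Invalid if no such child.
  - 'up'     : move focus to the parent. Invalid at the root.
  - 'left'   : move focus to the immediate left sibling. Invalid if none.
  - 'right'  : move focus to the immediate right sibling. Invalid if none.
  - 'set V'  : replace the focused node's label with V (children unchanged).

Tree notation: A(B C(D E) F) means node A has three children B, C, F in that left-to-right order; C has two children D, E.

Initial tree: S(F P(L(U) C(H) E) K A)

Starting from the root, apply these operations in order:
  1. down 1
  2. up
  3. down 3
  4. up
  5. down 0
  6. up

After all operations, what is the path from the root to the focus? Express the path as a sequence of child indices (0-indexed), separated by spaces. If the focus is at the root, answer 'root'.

Answer: root

Derivation:
Step 1 (down 1): focus=P path=1 depth=1 children=['L', 'C', 'E'] left=['F'] right=['K', 'A'] parent=S
Step 2 (up): focus=S path=root depth=0 children=['F', 'P', 'K', 'A'] (at root)
Step 3 (down 3): focus=A path=3 depth=1 children=[] left=['F', 'P', 'K'] right=[] parent=S
Step 4 (up): focus=S path=root depth=0 children=['F', 'P', 'K', 'A'] (at root)
Step 5 (down 0): focus=F path=0 depth=1 children=[] left=[] right=['P', 'K', 'A'] parent=S
Step 6 (up): focus=S path=root depth=0 children=['F', 'P', 'K', 'A'] (at root)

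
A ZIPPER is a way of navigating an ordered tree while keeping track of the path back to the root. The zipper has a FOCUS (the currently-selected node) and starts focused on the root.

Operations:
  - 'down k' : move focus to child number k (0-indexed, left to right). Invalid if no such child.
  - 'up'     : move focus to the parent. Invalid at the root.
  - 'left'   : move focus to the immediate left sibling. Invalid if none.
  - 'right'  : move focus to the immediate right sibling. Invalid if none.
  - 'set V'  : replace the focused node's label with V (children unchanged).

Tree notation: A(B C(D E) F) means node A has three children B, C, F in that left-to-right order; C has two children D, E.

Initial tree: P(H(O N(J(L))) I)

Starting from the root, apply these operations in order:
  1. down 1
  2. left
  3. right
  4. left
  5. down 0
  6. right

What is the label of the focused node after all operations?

Step 1 (down 1): focus=I path=1 depth=1 children=[] left=['H'] right=[] parent=P
Step 2 (left): focus=H path=0 depth=1 children=['O', 'N'] left=[] right=['I'] parent=P
Step 3 (right): focus=I path=1 depth=1 children=[] left=['H'] right=[] parent=P
Step 4 (left): focus=H path=0 depth=1 children=['O', 'N'] left=[] right=['I'] parent=P
Step 5 (down 0): focus=O path=0/0 depth=2 children=[] left=[] right=['N'] parent=H
Step 6 (right): focus=N path=0/1 depth=2 children=['J'] left=['O'] right=[] parent=H

Answer: N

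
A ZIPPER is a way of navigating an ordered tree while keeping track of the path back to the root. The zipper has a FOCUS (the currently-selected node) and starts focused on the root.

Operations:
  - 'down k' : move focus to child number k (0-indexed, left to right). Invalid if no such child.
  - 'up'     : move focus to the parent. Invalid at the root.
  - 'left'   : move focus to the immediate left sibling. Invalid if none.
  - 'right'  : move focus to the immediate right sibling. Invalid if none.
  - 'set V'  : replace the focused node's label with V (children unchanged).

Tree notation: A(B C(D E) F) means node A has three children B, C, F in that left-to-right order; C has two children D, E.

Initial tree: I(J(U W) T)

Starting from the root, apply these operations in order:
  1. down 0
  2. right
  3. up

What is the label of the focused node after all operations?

Answer: I

Derivation:
Step 1 (down 0): focus=J path=0 depth=1 children=['U', 'W'] left=[] right=['T'] parent=I
Step 2 (right): focus=T path=1 depth=1 children=[] left=['J'] right=[] parent=I
Step 3 (up): focus=I path=root depth=0 children=['J', 'T'] (at root)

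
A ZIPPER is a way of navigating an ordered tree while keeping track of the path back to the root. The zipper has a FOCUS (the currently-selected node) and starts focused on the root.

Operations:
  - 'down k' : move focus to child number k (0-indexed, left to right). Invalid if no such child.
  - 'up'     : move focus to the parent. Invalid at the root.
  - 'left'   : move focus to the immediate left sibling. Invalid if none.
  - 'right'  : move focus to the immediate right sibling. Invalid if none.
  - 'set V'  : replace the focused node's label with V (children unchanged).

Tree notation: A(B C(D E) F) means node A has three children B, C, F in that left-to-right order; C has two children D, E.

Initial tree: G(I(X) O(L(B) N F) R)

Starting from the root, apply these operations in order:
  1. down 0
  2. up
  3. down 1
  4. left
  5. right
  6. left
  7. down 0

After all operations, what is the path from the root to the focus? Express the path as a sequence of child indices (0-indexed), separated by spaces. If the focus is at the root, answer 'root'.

Answer: 0 0

Derivation:
Step 1 (down 0): focus=I path=0 depth=1 children=['X'] left=[] right=['O', 'R'] parent=G
Step 2 (up): focus=G path=root depth=0 children=['I', 'O', 'R'] (at root)
Step 3 (down 1): focus=O path=1 depth=1 children=['L', 'N', 'F'] left=['I'] right=['R'] parent=G
Step 4 (left): focus=I path=0 depth=1 children=['X'] left=[] right=['O', 'R'] parent=G
Step 5 (right): focus=O path=1 depth=1 children=['L', 'N', 'F'] left=['I'] right=['R'] parent=G
Step 6 (left): focus=I path=0 depth=1 children=['X'] left=[] right=['O', 'R'] parent=G
Step 7 (down 0): focus=X path=0/0 depth=2 children=[] left=[] right=[] parent=I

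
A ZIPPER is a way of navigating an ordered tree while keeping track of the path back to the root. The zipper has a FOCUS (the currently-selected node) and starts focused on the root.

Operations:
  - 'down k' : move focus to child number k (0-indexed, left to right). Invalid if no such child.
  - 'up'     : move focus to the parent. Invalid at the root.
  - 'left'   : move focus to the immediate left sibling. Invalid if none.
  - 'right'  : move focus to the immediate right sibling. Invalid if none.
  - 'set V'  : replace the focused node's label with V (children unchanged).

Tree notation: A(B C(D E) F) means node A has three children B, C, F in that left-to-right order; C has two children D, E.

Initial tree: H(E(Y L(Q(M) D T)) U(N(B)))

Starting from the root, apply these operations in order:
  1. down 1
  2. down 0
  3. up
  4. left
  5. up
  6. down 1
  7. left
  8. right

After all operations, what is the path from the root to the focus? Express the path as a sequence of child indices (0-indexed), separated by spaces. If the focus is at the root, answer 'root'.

Answer: 1

Derivation:
Step 1 (down 1): focus=U path=1 depth=1 children=['N'] left=['E'] right=[] parent=H
Step 2 (down 0): focus=N path=1/0 depth=2 children=['B'] left=[] right=[] parent=U
Step 3 (up): focus=U path=1 depth=1 children=['N'] left=['E'] right=[] parent=H
Step 4 (left): focus=E path=0 depth=1 children=['Y', 'L'] left=[] right=['U'] parent=H
Step 5 (up): focus=H path=root depth=0 children=['E', 'U'] (at root)
Step 6 (down 1): focus=U path=1 depth=1 children=['N'] left=['E'] right=[] parent=H
Step 7 (left): focus=E path=0 depth=1 children=['Y', 'L'] left=[] right=['U'] parent=H
Step 8 (right): focus=U path=1 depth=1 children=['N'] left=['E'] right=[] parent=H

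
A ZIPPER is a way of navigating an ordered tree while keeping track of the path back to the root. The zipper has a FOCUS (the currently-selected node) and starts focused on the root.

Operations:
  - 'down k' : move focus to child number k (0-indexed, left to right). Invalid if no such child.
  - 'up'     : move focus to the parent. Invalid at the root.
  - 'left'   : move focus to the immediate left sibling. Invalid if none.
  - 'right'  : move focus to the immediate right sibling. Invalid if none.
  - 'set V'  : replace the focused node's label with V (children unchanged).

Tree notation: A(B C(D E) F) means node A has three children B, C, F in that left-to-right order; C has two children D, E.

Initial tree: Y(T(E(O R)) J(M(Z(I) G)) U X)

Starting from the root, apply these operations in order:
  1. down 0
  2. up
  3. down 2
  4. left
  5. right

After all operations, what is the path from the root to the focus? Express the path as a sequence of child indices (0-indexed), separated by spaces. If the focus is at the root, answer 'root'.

Step 1 (down 0): focus=T path=0 depth=1 children=['E'] left=[] right=['J', 'U', 'X'] parent=Y
Step 2 (up): focus=Y path=root depth=0 children=['T', 'J', 'U', 'X'] (at root)
Step 3 (down 2): focus=U path=2 depth=1 children=[] left=['T', 'J'] right=['X'] parent=Y
Step 4 (left): focus=J path=1 depth=1 children=['M'] left=['T'] right=['U', 'X'] parent=Y
Step 5 (right): focus=U path=2 depth=1 children=[] left=['T', 'J'] right=['X'] parent=Y

Answer: 2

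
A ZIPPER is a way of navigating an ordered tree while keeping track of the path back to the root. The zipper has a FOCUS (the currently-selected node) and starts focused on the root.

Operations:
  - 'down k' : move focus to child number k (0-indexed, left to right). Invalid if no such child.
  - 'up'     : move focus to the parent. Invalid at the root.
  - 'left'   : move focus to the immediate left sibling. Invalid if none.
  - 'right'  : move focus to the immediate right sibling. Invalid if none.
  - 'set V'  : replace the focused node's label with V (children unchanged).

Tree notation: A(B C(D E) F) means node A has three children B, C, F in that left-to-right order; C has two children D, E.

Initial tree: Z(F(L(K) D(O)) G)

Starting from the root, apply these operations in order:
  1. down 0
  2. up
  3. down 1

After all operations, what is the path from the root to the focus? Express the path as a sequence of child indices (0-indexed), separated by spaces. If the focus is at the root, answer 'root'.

Answer: 1

Derivation:
Step 1 (down 0): focus=F path=0 depth=1 children=['L', 'D'] left=[] right=['G'] parent=Z
Step 2 (up): focus=Z path=root depth=0 children=['F', 'G'] (at root)
Step 3 (down 1): focus=G path=1 depth=1 children=[] left=['F'] right=[] parent=Z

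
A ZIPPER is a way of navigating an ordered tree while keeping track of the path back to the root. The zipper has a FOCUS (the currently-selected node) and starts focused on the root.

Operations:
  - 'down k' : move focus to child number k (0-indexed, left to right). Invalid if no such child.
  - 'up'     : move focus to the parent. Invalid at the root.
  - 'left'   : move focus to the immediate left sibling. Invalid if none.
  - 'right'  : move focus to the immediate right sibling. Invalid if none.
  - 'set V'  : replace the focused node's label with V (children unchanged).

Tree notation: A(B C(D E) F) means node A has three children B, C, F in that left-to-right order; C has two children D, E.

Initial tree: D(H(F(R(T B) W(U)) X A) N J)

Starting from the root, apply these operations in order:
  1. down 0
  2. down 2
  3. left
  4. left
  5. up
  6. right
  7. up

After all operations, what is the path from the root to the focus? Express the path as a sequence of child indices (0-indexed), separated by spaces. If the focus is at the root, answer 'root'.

Answer: root

Derivation:
Step 1 (down 0): focus=H path=0 depth=1 children=['F', 'X', 'A'] left=[] right=['N', 'J'] parent=D
Step 2 (down 2): focus=A path=0/2 depth=2 children=[] left=['F', 'X'] right=[] parent=H
Step 3 (left): focus=X path=0/1 depth=2 children=[] left=['F'] right=['A'] parent=H
Step 4 (left): focus=F path=0/0 depth=2 children=['R', 'W'] left=[] right=['X', 'A'] parent=H
Step 5 (up): focus=H path=0 depth=1 children=['F', 'X', 'A'] left=[] right=['N', 'J'] parent=D
Step 6 (right): focus=N path=1 depth=1 children=[] left=['H'] right=['J'] parent=D
Step 7 (up): focus=D path=root depth=0 children=['H', 'N', 'J'] (at root)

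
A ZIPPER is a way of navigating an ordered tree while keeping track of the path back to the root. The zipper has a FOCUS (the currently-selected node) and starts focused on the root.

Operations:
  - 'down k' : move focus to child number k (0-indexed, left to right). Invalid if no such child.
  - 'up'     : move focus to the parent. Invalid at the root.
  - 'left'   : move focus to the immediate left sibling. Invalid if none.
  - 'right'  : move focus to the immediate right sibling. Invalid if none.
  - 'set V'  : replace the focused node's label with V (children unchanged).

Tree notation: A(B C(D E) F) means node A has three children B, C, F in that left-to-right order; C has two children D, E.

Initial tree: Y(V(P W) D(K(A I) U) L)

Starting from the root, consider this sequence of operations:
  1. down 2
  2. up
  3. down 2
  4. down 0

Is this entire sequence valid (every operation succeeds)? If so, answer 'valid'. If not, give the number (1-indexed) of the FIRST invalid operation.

Step 1 (down 2): focus=L path=2 depth=1 children=[] left=['V', 'D'] right=[] parent=Y
Step 2 (up): focus=Y path=root depth=0 children=['V', 'D', 'L'] (at root)
Step 3 (down 2): focus=L path=2 depth=1 children=[] left=['V', 'D'] right=[] parent=Y
Step 4 (down 0): INVALID

Answer: 4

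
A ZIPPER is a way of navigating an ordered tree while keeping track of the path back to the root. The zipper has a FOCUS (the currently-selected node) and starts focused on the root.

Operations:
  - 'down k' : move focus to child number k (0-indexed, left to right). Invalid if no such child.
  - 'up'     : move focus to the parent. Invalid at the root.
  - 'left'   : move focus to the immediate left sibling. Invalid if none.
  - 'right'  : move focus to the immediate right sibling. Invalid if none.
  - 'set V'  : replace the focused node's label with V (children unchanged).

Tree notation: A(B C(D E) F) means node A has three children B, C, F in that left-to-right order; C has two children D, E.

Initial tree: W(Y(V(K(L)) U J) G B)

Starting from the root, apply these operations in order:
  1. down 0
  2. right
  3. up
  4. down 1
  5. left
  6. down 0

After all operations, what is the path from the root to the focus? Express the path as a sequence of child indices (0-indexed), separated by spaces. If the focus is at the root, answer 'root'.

Answer: 0 0

Derivation:
Step 1 (down 0): focus=Y path=0 depth=1 children=['V', 'U', 'J'] left=[] right=['G', 'B'] parent=W
Step 2 (right): focus=G path=1 depth=1 children=[] left=['Y'] right=['B'] parent=W
Step 3 (up): focus=W path=root depth=0 children=['Y', 'G', 'B'] (at root)
Step 4 (down 1): focus=G path=1 depth=1 children=[] left=['Y'] right=['B'] parent=W
Step 5 (left): focus=Y path=0 depth=1 children=['V', 'U', 'J'] left=[] right=['G', 'B'] parent=W
Step 6 (down 0): focus=V path=0/0 depth=2 children=['K'] left=[] right=['U', 'J'] parent=Y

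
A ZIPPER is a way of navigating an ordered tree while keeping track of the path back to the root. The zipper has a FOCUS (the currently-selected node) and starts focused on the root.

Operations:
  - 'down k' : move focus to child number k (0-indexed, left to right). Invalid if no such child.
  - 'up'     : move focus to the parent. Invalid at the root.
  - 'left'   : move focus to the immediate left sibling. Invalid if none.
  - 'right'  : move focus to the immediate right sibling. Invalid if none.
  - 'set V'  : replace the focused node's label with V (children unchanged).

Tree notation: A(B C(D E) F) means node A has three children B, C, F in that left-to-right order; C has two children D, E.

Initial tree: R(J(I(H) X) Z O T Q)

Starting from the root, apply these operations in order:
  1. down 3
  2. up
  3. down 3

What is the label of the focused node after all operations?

Step 1 (down 3): focus=T path=3 depth=1 children=[] left=['J', 'Z', 'O'] right=['Q'] parent=R
Step 2 (up): focus=R path=root depth=0 children=['J', 'Z', 'O', 'T', 'Q'] (at root)
Step 3 (down 3): focus=T path=3 depth=1 children=[] left=['J', 'Z', 'O'] right=['Q'] parent=R

Answer: T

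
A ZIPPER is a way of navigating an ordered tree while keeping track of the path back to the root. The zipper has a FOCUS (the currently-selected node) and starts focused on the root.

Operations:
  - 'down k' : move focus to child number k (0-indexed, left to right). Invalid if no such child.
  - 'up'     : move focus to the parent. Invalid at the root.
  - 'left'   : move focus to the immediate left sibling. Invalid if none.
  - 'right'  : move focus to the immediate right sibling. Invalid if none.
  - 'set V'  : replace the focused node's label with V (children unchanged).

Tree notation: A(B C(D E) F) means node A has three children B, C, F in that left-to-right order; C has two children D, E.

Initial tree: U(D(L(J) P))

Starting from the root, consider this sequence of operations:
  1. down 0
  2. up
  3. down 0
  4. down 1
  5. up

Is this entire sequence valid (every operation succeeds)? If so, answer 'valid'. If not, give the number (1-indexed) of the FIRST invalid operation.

Step 1 (down 0): focus=D path=0 depth=1 children=['L', 'P'] left=[] right=[] parent=U
Step 2 (up): focus=U path=root depth=0 children=['D'] (at root)
Step 3 (down 0): focus=D path=0 depth=1 children=['L', 'P'] left=[] right=[] parent=U
Step 4 (down 1): focus=P path=0/1 depth=2 children=[] left=['L'] right=[] parent=D
Step 5 (up): focus=D path=0 depth=1 children=['L', 'P'] left=[] right=[] parent=U

Answer: valid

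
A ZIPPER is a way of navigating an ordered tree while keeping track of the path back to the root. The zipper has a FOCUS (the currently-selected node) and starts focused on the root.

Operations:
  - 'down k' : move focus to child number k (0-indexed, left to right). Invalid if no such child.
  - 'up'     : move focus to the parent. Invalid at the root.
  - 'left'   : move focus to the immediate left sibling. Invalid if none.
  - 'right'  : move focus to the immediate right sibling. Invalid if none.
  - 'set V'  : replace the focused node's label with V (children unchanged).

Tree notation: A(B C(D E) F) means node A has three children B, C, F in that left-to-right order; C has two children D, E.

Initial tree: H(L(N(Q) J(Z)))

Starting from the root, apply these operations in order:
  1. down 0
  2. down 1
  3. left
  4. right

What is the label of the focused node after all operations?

Answer: J

Derivation:
Step 1 (down 0): focus=L path=0 depth=1 children=['N', 'J'] left=[] right=[] parent=H
Step 2 (down 1): focus=J path=0/1 depth=2 children=['Z'] left=['N'] right=[] parent=L
Step 3 (left): focus=N path=0/0 depth=2 children=['Q'] left=[] right=['J'] parent=L
Step 4 (right): focus=J path=0/1 depth=2 children=['Z'] left=['N'] right=[] parent=L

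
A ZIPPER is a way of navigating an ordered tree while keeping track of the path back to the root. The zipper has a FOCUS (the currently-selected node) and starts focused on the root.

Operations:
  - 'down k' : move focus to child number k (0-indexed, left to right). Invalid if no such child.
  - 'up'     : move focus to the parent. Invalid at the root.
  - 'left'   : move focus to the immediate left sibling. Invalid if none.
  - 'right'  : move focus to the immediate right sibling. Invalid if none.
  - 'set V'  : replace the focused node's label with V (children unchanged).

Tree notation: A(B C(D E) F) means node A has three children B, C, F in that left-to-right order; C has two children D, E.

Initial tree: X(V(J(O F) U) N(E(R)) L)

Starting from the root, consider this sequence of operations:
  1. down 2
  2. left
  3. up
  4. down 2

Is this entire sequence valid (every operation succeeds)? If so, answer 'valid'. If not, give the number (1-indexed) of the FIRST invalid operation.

Answer: valid

Derivation:
Step 1 (down 2): focus=L path=2 depth=1 children=[] left=['V', 'N'] right=[] parent=X
Step 2 (left): focus=N path=1 depth=1 children=['E'] left=['V'] right=['L'] parent=X
Step 3 (up): focus=X path=root depth=0 children=['V', 'N', 'L'] (at root)
Step 4 (down 2): focus=L path=2 depth=1 children=[] left=['V', 'N'] right=[] parent=X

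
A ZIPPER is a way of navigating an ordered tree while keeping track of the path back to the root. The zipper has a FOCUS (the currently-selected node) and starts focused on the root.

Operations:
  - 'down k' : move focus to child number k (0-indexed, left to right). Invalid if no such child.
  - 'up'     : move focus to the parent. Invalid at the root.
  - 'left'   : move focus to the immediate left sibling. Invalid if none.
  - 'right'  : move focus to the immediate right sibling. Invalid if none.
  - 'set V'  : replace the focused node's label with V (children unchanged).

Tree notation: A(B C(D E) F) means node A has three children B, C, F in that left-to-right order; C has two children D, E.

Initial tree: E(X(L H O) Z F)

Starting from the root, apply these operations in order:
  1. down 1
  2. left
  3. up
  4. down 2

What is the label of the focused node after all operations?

Step 1 (down 1): focus=Z path=1 depth=1 children=[] left=['X'] right=['F'] parent=E
Step 2 (left): focus=X path=0 depth=1 children=['L', 'H', 'O'] left=[] right=['Z', 'F'] parent=E
Step 3 (up): focus=E path=root depth=0 children=['X', 'Z', 'F'] (at root)
Step 4 (down 2): focus=F path=2 depth=1 children=[] left=['X', 'Z'] right=[] parent=E

Answer: F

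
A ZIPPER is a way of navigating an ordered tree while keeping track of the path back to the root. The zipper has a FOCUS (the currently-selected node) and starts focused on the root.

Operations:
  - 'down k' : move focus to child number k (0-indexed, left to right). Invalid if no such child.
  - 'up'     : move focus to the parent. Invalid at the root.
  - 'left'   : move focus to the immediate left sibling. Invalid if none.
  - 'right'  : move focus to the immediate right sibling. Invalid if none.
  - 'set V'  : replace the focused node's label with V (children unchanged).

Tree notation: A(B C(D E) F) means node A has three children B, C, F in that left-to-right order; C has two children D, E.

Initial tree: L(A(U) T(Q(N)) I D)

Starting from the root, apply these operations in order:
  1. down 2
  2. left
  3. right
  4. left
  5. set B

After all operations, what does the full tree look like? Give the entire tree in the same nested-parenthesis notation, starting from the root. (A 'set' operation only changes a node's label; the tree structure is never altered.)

Step 1 (down 2): focus=I path=2 depth=1 children=[] left=['A', 'T'] right=['D'] parent=L
Step 2 (left): focus=T path=1 depth=1 children=['Q'] left=['A'] right=['I', 'D'] parent=L
Step 3 (right): focus=I path=2 depth=1 children=[] left=['A', 'T'] right=['D'] parent=L
Step 4 (left): focus=T path=1 depth=1 children=['Q'] left=['A'] right=['I', 'D'] parent=L
Step 5 (set B): focus=B path=1 depth=1 children=['Q'] left=['A'] right=['I', 'D'] parent=L

Answer: L(A(U) B(Q(N)) I D)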